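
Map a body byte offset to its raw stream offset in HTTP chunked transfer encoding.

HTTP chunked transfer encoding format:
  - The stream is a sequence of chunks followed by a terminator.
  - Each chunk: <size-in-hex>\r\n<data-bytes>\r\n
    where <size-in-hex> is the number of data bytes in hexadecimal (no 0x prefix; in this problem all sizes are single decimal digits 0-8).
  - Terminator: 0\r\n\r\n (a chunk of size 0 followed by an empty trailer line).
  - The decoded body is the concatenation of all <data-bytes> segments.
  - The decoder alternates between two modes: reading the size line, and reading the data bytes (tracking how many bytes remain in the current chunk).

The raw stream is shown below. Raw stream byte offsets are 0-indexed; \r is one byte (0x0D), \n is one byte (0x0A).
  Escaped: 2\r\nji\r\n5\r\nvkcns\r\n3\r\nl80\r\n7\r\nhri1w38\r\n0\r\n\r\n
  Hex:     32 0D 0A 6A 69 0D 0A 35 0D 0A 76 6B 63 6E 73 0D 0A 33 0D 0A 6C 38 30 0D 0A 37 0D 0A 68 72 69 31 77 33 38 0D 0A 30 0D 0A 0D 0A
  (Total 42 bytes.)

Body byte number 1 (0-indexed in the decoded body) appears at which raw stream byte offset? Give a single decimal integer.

Answer: 4

Derivation:
Chunk 1: stream[0..1]='2' size=0x2=2, data at stream[3..5]='ji' -> body[0..2], body so far='ji'
Chunk 2: stream[7..8]='5' size=0x5=5, data at stream[10..15]='vkcns' -> body[2..7], body so far='jivkcns'
Chunk 3: stream[17..18]='3' size=0x3=3, data at stream[20..23]='l80' -> body[7..10], body so far='jivkcnsl80'
Chunk 4: stream[25..26]='7' size=0x7=7, data at stream[28..35]='hri1w38' -> body[10..17], body so far='jivkcnsl80hri1w38'
Chunk 5: stream[37..38]='0' size=0 (terminator). Final body='jivkcnsl80hri1w38' (17 bytes)
Body byte 1 at stream offset 4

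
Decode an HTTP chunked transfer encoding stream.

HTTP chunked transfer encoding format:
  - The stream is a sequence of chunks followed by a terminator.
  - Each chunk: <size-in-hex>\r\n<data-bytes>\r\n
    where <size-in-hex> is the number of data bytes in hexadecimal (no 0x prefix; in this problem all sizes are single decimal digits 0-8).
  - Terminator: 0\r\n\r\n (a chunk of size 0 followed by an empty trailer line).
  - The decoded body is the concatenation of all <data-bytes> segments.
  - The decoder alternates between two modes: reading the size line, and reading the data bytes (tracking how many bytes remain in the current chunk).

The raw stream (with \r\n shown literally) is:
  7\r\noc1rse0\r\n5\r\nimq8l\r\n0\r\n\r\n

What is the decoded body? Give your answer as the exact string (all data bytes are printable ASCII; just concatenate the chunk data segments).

Chunk 1: stream[0..1]='7' size=0x7=7, data at stream[3..10]='oc1rse0' -> body[0..7], body so far='oc1rse0'
Chunk 2: stream[12..13]='5' size=0x5=5, data at stream[15..20]='imq8l' -> body[7..12], body so far='oc1rse0imq8l'
Chunk 3: stream[22..23]='0' size=0 (terminator). Final body='oc1rse0imq8l' (12 bytes)

Answer: oc1rse0imq8l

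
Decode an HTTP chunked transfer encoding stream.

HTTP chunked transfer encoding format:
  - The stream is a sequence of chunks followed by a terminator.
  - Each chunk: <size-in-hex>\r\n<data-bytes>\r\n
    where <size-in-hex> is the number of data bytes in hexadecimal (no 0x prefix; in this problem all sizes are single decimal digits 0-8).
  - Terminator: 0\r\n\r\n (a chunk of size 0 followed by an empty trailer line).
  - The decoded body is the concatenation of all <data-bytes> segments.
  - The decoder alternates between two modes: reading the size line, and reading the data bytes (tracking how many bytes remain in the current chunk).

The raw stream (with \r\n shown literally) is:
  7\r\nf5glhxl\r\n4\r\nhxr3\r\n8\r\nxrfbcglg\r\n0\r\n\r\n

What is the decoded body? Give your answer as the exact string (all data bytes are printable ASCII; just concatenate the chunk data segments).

Answer: f5glhxlhxr3xrfbcglg

Derivation:
Chunk 1: stream[0..1]='7' size=0x7=7, data at stream[3..10]='f5glhxl' -> body[0..7], body so far='f5glhxl'
Chunk 2: stream[12..13]='4' size=0x4=4, data at stream[15..19]='hxr3' -> body[7..11], body so far='f5glhxlhxr3'
Chunk 3: stream[21..22]='8' size=0x8=8, data at stream[24..32]='xrfbcglg' -> body[11..19], body so far='f5glhxlhxr3xrfbcglg'
Chunk 4: stream[34..35]='0' size=0 (terminator). Final body='f5glhxlhxr3xrfbcglg' (19 bytes)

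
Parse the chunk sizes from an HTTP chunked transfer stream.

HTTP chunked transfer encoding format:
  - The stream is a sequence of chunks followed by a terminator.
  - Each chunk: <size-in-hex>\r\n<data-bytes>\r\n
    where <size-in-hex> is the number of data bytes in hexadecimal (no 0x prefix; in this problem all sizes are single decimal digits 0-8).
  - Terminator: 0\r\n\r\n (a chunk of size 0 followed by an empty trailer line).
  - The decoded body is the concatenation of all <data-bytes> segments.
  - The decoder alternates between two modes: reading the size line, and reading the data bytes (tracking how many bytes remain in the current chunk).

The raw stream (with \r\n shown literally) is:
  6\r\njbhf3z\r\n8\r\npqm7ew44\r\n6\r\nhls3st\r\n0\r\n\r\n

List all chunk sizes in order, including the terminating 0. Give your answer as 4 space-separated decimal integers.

Answer: 6 8 6 0

Derivation:
Chunk 1: stream[0..1]='6' size=0x6=6, data at stream[3..9]='jbhf3z' -> body[0..6], body so far='jbhf3z'
Chunk 2: stream[11..12]='8' size=0x8=8, data at stream[14..22]='pqm7ew44' -> body[6..14], body so far='jbhf3zpqm7ew44'
Chunk 3: stream[24..25]='6' size=0x6=6, data at stream[27..33]='hls3st' -> body[14..20], body so far='jbhf3zpqm7ew44hls3st'
Chunk 4: stream[35..36]='0' size=0 (terminator). Final body='jbhf3zpqm7ew44hls3st' (20 bytes)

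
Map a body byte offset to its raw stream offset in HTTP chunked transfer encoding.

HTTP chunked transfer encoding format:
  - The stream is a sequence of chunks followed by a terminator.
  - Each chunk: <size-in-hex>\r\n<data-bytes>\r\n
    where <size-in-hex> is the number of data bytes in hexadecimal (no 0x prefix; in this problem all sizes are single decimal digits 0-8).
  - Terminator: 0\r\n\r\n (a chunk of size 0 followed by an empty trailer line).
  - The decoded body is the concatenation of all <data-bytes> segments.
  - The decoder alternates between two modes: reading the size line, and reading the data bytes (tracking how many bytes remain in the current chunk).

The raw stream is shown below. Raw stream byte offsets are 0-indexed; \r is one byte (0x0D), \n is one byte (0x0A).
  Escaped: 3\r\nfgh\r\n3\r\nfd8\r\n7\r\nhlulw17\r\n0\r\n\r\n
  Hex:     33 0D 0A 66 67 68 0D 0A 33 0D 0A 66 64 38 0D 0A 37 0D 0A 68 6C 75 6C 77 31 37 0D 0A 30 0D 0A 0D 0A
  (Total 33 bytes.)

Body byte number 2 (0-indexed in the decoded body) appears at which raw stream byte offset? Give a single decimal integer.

Chunk 1: stream[0..1]='3' size=0x3=3, data at stream[3..6]='fgh' -> body[0..3], body so far='fgh'
Chunk 2: stream[8..9]='3' size=0x3=3, data at stream[11..14]='fd8' -> body[3..6], body so far='fghfd8'
Chunk 3: stream[16..17]='7' size=0x7=7, data at stream[19..26]='hlulw17' -> body[6..13], body so far='fghfd8hlulw17'
Chunk 4: stream[28..29]='0' size=0 (terminator). Final body='fghfd8hlulw17' (13 bytes)
Body byte 2 at stream offset 5

Answer: 5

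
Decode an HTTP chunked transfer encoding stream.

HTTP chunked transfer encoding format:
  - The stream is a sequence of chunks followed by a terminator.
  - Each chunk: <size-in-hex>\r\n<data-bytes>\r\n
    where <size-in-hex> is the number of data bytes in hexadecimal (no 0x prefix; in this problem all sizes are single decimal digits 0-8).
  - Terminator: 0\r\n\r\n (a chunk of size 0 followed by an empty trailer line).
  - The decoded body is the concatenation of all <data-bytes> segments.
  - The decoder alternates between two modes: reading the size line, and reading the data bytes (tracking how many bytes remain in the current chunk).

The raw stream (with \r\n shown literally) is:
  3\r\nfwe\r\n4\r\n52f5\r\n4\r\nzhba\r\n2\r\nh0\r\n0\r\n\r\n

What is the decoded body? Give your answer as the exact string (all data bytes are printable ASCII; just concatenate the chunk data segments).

Chunk 1: stream[0..1]='3' size=0x3=3, data at stream[3..6]='fwe' -> body[0..3], body so far='fwe'
Chunk 2: stream[8..9]='4' size=0x4=4, data at stream[11..15]='52f5' -> body[3..7], body so far='fwe52f5'
Chunk 3: stream[17..18]='4' size=0x4=4, data at stream[20..24]='zhba' -> body[7..11], body so far='fwe52f5zhba'
Chunk 4: stream[26..27]='2' size=0x2=2, data at stream[29..31]='h0' -> body[11..13], body so far='fwe52f5zhbah0'
Chunk 5: stream[33..34]='0' size=0 (terminator). Final body='fwe52f5zhbah0' (13 bytes)

Answer: fwe52f5zhbah0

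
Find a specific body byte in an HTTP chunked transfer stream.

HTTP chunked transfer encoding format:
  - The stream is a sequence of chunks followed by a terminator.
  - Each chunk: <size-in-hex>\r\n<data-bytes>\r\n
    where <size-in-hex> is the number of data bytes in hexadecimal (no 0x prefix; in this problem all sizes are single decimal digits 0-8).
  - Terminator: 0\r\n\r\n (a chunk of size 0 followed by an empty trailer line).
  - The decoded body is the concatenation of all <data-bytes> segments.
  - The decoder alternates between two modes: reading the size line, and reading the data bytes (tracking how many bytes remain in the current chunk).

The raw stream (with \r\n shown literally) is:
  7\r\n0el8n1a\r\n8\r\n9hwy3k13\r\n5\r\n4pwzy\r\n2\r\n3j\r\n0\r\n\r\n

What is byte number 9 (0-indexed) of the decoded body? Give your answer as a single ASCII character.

Answer: w

Derivation:
Chunk 1: stream[0..1]='7' size=0x7=7, data at stream[3..10]='0el8n1a' -> body[0..7], body so far='0el8n1a'
Chunk 2: stream[12..13]='8' size=0x8=8, data at stream[15..23]='9hwy3k13' -> body[7..15], body so far='0el8n1a9hwy3k13'
Chunk 3: stream[25..26]='5' size=0x5=5, data at stream[28..33]='4pwzy' -> body[15..20], body so far='0el8n1a9hwy3k134pwzy'
Chunk 4: stream[35..36]='2' size=0x2=2, data at stream[38..40]='3j' -> body[20..22], body so far='0el8n1a9hwy3k134pwzy3j'
Chunk 5: stream[42..43]='0' size=0 (terminator). Final body='0el8n1a9hwy3k134pwzy3j' (22 bytes)
Body byte 9 = 'w'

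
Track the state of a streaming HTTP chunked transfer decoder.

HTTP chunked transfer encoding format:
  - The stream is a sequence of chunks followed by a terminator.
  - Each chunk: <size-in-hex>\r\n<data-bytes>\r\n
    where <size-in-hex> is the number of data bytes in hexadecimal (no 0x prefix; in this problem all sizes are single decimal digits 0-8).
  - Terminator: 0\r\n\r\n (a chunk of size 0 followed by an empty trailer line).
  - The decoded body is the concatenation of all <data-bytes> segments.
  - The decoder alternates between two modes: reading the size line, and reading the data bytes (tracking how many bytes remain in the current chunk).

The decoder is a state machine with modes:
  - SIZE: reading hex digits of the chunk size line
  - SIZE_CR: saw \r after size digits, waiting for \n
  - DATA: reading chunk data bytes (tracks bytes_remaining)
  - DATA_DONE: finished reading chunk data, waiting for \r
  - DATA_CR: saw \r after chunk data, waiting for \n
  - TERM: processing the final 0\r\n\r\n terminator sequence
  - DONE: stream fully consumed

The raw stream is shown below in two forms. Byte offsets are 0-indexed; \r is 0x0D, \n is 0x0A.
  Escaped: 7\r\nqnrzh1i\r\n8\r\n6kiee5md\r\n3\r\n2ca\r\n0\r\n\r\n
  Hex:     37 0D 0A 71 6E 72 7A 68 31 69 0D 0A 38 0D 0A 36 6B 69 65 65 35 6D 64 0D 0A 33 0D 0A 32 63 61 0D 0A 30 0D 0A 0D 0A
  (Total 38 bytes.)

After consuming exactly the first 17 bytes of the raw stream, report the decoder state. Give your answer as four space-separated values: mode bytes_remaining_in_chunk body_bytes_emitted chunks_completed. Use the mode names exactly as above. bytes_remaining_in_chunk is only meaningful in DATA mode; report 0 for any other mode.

Answer: DATA 6 9 1

Derivation:
Byte 0 = '7': mode=SIZE remaining=0 emitted=0 chunks_done=0
Byte 1 = 0x0D: mode=SIZE_CR remaining=0 emitted=0 chunks_done=0
Byte 2 = 0x0A: mode=DATA remaining=7 emitted=0 chunks_done=0
Byte 3 = 'q': mode=DATA remaining=6 emitted=1 chunks_done=0
Byte 4 = 'n': mode=DATA remaining=5 emitted=2 chunks_done=0
Byte 5 = 'r': mode=DATA remaining=4 emitted=3 chunks_done=0
Byte 6 = 'z': mode=DATA remaining=3 emitted=4 chunks_done=0
Byte 7 = 'h': mode=DATA remaining=2 emitted=5 chunks_done=0
Byte 8 = '1': mode=DATA remaining=1 emitted=6 chunks_done=0
Byte 9 = 'i': mode=DATA_DONE remaining=0 emitted=7 chunks_done=0
Byte 10 = 0x0D: mode=DATA_CR remaining=0 emitted=7 chunks_done=0
Byte 11 = 0x0A: mode=SIZE remaining=0 emitted=7 chunks_done=1
Byte 12 = '8': mode=SIZE remaining=0 emitted=7 chunks_done=1
Byte 13 = 0x0D: mode=SIZE_CR remaining=0 emitted=7 chunks_done=1
Byte 14 = 0x0A: mode=DATA remaining=8 emitted=7 chunks_done=1
Byte 15 = '6': mode=DATA remaining=7 emitted=8 chunks_done=1
Byte 16 = 'k': mode=DATA remaining=6 emitted=9 chunks_done=1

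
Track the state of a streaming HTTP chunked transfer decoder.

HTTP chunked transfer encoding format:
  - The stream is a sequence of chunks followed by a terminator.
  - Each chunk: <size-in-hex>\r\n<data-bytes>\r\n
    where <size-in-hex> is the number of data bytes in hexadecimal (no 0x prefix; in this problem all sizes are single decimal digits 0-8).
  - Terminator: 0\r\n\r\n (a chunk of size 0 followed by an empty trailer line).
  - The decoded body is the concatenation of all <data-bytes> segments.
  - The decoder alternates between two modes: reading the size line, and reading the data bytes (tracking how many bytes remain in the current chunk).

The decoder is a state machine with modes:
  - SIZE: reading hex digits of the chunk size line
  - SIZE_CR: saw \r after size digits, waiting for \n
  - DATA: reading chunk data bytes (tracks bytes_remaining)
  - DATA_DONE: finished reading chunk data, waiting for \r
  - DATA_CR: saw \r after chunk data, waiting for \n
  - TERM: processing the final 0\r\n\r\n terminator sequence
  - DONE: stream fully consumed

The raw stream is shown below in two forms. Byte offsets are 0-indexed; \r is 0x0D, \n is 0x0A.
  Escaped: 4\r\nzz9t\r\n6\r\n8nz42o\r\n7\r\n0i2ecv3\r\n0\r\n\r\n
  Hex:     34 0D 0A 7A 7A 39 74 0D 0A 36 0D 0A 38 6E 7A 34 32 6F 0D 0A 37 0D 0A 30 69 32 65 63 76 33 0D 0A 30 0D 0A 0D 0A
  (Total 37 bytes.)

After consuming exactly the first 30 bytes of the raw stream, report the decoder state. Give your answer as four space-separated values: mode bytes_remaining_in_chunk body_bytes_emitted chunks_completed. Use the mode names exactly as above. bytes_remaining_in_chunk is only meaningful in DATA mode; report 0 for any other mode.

Answer: DATA_DONE 0 17 2

Derivation:
Byte 0 = '4': mode=SIZE remaining=0 emitted=0 chunks_done=0
Byte 1 = 0x0D: mode=SIZE_CR remaining=0 emitted=0 chunks_done=0
Byte 2 = 0x0A: mode=DATA remaining=4 emitted=0 chunks_done=0
Byte 3 = 'z': mode=DATA remaining=3 emitted=1 chunks_done=0
Byte 4 = 'z': mode=DATA remaining=2 emitted=2 chunks_done=0
Byte 5 = '9': mode=DATA remaining=1 emitted=3 chunks_done=0
Byte 6 = 't': mode=DATA_DONE remaining=0 emitted=4 chunks_done=0
Byte 7 = 0x0D: mode=DATA_CR remaining=0 emitted=4 chunks_done=0
Byte 8 = 0x0A: mode=SIZE remaining=0 emitted=4 chunks_done=1
Byte 9 = '6': mode=SIZE remaining=0 emitted=4 chunks_done=1
Byte 10 = 0x0D: mode=SIZE_CR remaining=0 emitted=4 chunks_done=1
Byte 11 = 0x0A: mode=DATA remaining=6 emitted=4 chunks_done=1
Byte 12 = '8': mode=DATA remaining=5 emitted=5 chunks_done=1
Byte 13 = 'n': mode=DATA remaining=4 emitted=6 chunks_done=1
Byte 14 = 'z': mode=DATA remaining=3 emitted=7 chunks_done=1
Byte 15 = '4': mode=DATA remaining=2 emitted=8 chunks_done=1
Byte 16 = '2': mode=DATA remaining=1 emitted=9 chunks_done=1
Byte 17 = 'o': mode=DATA_DONE remaining=0 emitted=10 chunks_done=1
Byte 18 = 0x0D: mode=DATA_CR remaining=0 emitted=10 chunks_done=1
Byte 19 = 0x0A: mode=SIZE remaining=0 emitted=10 chunks_done=2
Byte 20 = '7': mode=SIZE remaining=0 emitted=10 chunks_done=2
Byte 21 = 0x0D: mode=SIZE_CR remaining=0 emitted=10 chunks_done=2
Byte 22 = 0x0A: mode=DATA remaining=7 emitted=10 chunks_done=2
Byte 23 = '0': mode=DATA remaining=6 emitted=11 chunks_done=2
Byte 24 = 'i': mode=DATA remaining=5 emitted=12 chunks_done=2
Byte 25 = '2': mode=DATA remaining=4 emitted=13 chunks_done=2
Byte 26 = 'e': mode=DATA remaining=3 emitted=14 chunks_done=2
Byte 27 = 'c': mode=DATA remaining=2 emitted=15 chunks_done=2
Byte 28 = 'v': mode=DATA remaining=1 emitted=16 chunks_done=2
Byte 29 = '3': mode=DATA_DONE remaining=0 emitted=17 chunks_done=2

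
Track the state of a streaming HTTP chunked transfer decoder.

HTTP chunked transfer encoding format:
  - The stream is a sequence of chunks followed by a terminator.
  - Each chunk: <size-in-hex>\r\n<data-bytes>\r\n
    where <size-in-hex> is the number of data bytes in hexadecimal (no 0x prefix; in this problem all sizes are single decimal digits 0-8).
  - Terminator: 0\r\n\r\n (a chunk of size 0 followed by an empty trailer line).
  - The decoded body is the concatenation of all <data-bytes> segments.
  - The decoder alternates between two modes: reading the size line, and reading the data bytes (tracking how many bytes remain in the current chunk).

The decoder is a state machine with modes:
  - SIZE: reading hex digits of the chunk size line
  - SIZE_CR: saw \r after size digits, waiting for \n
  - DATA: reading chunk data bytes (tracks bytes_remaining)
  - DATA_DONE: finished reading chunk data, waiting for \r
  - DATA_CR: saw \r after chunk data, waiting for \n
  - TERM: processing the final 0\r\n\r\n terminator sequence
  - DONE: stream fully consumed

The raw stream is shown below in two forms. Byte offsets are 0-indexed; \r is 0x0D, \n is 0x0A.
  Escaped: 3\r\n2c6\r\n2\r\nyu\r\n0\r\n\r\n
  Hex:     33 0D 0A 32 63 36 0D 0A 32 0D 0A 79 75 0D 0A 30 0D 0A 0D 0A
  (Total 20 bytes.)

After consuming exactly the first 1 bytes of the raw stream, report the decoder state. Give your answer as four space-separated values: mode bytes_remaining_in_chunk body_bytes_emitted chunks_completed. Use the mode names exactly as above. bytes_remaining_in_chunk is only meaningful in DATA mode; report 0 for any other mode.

Byte 0 = '3': mode=SIZE remaining=0 emitted=0 chunks_done=0

Answer: SIZE 0 0 0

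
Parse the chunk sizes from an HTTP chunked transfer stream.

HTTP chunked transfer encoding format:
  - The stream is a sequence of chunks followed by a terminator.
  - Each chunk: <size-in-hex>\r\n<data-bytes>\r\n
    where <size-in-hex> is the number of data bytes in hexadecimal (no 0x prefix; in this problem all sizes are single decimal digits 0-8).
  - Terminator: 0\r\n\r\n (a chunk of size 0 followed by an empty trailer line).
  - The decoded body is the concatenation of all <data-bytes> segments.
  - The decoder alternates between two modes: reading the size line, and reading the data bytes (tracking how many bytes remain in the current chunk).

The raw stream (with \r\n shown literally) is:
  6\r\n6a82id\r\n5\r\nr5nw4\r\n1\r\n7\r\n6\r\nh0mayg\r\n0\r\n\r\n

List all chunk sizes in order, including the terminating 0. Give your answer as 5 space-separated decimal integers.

Chunk 1: stream[0..1]='6' size=0x6=6, data at stream[3..9]='6a82id' -> body[0..6], body so far='6a82id'
Chunk 2: stream[11..12]='5' size=0x5=5, data at stream[14..19]='r5nw4' -> body[6..11], body so far='6a82idr5nw4'
Chunk 3: stream[21..22]='1' size=0x1=1, data at stream[24..25]='7' -> body[11..12], body so far='6a82idr5nw47'
Chunk 4: stream[27..28]='6' size=0x6=6, data at stream[30..36]='h0mayg' -> body[12..18], body so far='6a82idr5nw47h0mayg'
Chunk 5: stream[38..39]='0' size=0 (terminator). Final body='6a82idr5nw47h0mayg' (18 bytes)

Answer: 6 5 1 6 0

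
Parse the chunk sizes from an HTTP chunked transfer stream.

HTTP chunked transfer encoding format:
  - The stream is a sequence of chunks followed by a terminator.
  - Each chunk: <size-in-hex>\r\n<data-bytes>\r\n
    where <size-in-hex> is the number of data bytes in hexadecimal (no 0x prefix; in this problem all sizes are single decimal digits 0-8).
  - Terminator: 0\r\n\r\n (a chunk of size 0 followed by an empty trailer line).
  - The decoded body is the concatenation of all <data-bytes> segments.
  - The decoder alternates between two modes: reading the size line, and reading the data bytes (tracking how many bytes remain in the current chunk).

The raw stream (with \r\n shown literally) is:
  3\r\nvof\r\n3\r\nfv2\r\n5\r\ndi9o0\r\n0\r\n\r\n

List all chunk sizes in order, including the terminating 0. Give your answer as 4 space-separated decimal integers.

Chunk 1: stream[0..1]='3' size=0x3=3, data at stream[3..6]='vof' -> body[0..3], body so far='vof'
Chunk 2: stream[8..9]='3' size=0x3=3, data at stream[11..14]='fv2' -> body[3..6], body so far='voffv2'
Chunk 3: stream[16..17]='5' size=0x5=5, data at stream[19..24]='di9o0' -> body[6..11], body so far='voffv2di9o0'
Chunk 4: stream[26..27]='0' size=0 (terminator). Final body='voffv2di9o0' (11 bytes)

Answer: 3 3 5 0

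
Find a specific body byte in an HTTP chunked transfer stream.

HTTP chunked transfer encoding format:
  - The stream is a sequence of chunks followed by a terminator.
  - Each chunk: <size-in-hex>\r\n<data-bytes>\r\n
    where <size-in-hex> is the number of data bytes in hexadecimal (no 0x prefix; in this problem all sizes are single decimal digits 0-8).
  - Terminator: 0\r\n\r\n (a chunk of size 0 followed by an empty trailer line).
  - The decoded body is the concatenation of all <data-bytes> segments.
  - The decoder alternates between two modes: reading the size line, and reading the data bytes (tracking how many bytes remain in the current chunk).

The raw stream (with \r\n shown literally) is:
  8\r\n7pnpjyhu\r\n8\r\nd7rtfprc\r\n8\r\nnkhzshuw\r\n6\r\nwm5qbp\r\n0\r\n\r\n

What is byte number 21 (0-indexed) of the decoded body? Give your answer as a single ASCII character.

Answer: h

Derivation:
Chunk 1: stream[0..1]='8' size=0x8=8, data at stream[3..11]='7pnpjyhu' -> body[0..8], body so far='7pnpjyhu'
Chunk 2: stream[13..14]='8' size=0x8=8, data at stream[16..24]='d7rtfprc' -> body[8..16], body so far='7pnpjyhud7rtfprc'
Chunk 3: stream[26..27]='8' size=0x8=8, data at stream[29..37]='nkhzshuw' -> body[16..24], body so far='7pnpjyhud7rtfprcnkhzshuw'
Chunk 4: stream[39..40]='6' size=0x6=6, data at stream[42..48]='wm5qbp' -> body[24..30], body so far='7pnpjyhud7rtfprcnkhzshuwwm5qbp'
Chunk 5: stream[50..51]='0' size=0 (terminator). Final body='7pnpjyhud7rtfprcnkhzshuwwm5qbp' (30 bytes)
Body byte 21 = 'h'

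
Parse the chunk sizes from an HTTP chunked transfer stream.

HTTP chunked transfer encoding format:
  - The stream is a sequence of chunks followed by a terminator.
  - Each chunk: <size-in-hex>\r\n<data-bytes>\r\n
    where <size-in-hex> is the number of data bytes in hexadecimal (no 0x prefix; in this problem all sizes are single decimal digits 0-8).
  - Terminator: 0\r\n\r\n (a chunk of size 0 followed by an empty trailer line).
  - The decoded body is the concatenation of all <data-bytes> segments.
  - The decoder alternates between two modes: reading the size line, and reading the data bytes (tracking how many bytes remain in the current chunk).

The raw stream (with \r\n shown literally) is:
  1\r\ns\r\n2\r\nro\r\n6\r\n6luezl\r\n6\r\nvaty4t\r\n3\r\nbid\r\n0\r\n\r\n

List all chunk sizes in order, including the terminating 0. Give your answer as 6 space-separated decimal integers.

Answer: 1 2 6 6 3 0

Derivation:
Chunk 1: stream[0..1]='1' size=0x1=1, data at stream[3..4]='s' -> body[0..1], body so far='s'
Chunk 2: stream[6..7]='2' size=0x2=2, data at stream[9..11]='ro' -> body[1..3], body so far='sro'
Chunk 3: stream[13..14]='6' size=0x6=6, data at stream[16..22]='6luezl' -> body[3..9], body so far='sro6luezl'
Chunk 4: stream[24..25]='6' size=0x6=6, data at stream[27..33]='vaty4t' -> body[9..15], body so far='sro6luezlvaty4t'
Chunk 5: stream[35..36]='3' size=0x3=3, data at stream[38..41]='bid' -> body[15..18], body so far='sro6luezlvaty4tbid'
Chunk 6: stream[43..44]='0' size=0 (terminator). Final body='sro6luezlvaty4tbid' (18 bytes)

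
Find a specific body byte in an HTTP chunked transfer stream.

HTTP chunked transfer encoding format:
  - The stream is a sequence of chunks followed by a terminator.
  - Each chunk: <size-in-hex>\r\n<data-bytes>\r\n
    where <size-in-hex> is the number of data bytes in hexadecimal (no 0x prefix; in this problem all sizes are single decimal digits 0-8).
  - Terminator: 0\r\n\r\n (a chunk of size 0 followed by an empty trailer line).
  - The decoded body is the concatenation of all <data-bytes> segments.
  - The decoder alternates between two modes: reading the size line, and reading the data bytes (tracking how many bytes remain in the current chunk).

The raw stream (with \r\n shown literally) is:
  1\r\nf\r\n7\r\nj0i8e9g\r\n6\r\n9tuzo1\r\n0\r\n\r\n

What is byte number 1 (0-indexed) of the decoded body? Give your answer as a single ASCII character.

Answer: j

Derivation:
Chunk 1: stream[0..1]='1' size=0x1=1, data at stream[3..4]='f' -> body[0..1], body so far='f'
Chunk 2: stream[6..7]='7' size=0x7=7, data at stream[9..16]='j0i8e9g' -> body[1..8], body so far='fj0i8e9g'
Chunk 3: stream[18..19]='6' size=0x6=6, data at stream[21..27]='9tuzo1' -> body[8..14], body so far='fj0i8e9g9tuzo1'
Chunk 4: stream[29..30]='0' size=0 (terminator). Final body='fj0i8e9g9tuzo1' (14 bytes)
Body byte 1 = 'j'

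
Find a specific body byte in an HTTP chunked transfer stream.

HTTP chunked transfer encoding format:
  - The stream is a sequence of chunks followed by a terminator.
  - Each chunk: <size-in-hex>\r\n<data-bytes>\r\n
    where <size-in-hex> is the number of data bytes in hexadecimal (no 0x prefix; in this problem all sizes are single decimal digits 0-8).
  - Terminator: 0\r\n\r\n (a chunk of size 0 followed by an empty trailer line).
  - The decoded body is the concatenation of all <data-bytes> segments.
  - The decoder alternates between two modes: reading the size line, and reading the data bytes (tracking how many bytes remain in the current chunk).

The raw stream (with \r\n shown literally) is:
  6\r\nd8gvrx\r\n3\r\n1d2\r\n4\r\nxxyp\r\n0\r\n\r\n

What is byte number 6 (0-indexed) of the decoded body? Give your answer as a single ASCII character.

Answer: 1

Derivation:
Chunk 1: stream[0..1]='6' size=0x6=6, data at stream[3..9]='d8gvrx' -> body[0..6], body so far='d8gvrx'
Chunk 2: stream[11..12]='3' size=0x3=3, data at stream[14..17]='1d2' -> body[6..9], body so far='d8gvrx1d2'
Chunk 3: stream[19..20]='4' size=0x4=4, data at stream[22..26]='xxyp' -> body[9..13], body so far='d8gvrx1d2xxyp'
Chunk 4: stream[28..29]='0' size=0 (terminator). Final body='d8gvrx1d2xxyp' (13 bytes)
Body byte 6 = '1'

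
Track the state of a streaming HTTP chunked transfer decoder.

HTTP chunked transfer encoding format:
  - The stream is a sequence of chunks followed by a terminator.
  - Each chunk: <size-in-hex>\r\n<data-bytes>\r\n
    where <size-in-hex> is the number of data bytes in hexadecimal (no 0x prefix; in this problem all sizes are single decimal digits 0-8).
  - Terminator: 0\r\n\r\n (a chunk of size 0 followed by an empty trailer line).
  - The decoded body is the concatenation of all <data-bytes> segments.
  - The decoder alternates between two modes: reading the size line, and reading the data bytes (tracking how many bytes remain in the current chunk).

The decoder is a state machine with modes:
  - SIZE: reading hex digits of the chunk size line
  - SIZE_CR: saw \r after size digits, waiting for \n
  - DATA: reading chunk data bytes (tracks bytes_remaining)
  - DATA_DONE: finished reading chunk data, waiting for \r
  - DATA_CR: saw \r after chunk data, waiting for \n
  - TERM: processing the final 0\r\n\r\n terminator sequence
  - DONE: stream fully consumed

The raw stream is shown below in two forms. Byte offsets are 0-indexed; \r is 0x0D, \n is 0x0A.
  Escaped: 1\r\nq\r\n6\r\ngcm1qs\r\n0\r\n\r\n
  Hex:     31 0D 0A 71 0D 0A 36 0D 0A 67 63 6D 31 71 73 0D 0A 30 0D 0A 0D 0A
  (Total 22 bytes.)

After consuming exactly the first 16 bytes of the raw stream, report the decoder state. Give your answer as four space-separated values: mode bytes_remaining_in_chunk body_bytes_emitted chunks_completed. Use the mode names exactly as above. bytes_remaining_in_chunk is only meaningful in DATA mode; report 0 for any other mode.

Byte 0 = '1': mode=SIZE remaining=0 emitted=0 chunks_done=0
Byte 1 = 0x0D: mode=SIZE_CR remaining=0 emitted=0 chunks_done=0
Byte 2 = 0x0A: mode=DATA remaining=1 emitted=0 chunks_done=0
Byte 3 = 'q': mode=DATA_DONE remaining=0 emitted=1 chunks_done=0
Byte 4 = 0x0D: mode=DATA_CR remaining=0 emitted=1 chunks_done=0
Byte 5 = 0x0A: mode=SIZE remaining=0 emitted=1 chunks_done=1
Byte 6 = '6': mode=SIZE remaining=0 emitted=1 chunks_done=1
Byte 7 = 0x0D: mode=SIZE_CR remaining=0 emitted=1 chunks_done=1
Byte 8 = 0x0A: mode=DATA remaining=6 emitted=1 chunks_done=1
Byte 9 = 'g': mode=DATA remaining=5 emitted=2 chunks_done=1
Byte 10 = 'c': mode=DATA remaining=4 emitted=3 chunks_done=1
Byte 11 = 'm': mode=DATA remaining=3 emitted=4 chunks_done=1
Byte 12 = '1': mode=DATA remaining=2 emitted=5 chunks_done=1
Byte 13 = 'q': mode=DATA remaining=1 emitted=6 chunks_done=1
Byte 14 = 's': mode=DATA_DONE remaining=0 emitted=7 chunks_done=1
Byte 15 = 0x0D: mode=DATA_CR remaining=0 emitted=7 chunks_done=1

Answer: DATA_CR 0 7 1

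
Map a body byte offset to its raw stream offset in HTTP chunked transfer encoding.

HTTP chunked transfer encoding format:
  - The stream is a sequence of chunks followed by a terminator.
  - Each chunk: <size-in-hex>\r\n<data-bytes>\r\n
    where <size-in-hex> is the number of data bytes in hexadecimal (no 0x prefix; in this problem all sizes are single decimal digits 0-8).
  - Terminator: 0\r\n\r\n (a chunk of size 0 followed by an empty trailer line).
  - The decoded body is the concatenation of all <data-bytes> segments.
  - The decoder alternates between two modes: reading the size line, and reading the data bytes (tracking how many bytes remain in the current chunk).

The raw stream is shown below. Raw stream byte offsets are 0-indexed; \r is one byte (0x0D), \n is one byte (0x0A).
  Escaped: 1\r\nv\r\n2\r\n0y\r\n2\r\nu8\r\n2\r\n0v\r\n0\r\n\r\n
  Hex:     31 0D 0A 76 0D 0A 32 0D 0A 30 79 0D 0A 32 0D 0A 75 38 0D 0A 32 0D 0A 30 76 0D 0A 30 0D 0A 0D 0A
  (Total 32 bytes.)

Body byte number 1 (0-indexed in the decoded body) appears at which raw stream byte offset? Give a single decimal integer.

Answer: 9

Derivation:
Chunk 1: stream[0..1]='1' size=0x1=1, data at stream[3..4]='v' -> body[0..1], body so far='v'
Chunk 2: stream[6..7]='2' size=0x2=2, data at stream[9..11]='0y' -> body[1..3], body so far='v0y'
Chunk 3: stream[13..14]='2' size=0x2=2, data at stream[16..18]='u8' -> body[3..5], body so far='v0yu8'
Chunk 4: stream[20..21]='2' size=0x2=2, data at stream[23..25]='0v' -> body[5..7], body so far='v0yu80v'
Chunk 5: stream[27..28]='0' size=0 (terminator). Final body='v0yu80v' (7 bytes)
Body byte 1 at stream offset 9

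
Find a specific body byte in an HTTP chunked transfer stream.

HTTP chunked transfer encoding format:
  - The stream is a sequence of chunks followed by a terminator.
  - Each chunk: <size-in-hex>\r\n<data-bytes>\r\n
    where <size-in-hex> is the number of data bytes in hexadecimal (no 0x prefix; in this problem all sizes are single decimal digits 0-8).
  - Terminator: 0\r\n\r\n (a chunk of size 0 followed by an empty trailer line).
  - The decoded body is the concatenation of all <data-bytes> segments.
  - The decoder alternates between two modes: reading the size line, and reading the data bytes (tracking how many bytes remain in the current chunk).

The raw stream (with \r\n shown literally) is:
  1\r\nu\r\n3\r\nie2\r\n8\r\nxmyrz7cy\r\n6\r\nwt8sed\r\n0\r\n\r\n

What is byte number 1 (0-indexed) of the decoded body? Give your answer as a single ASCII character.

Answer: i

Derivation:
Chunk 1: stream[0..1]='1' size=0x1=1, data at stream[3..4]='u' -> body[0..1], body so far='u'
Chunk 2: stream[6..7]='3' size=0x3=3, data at stream[9..12]='ie2' -> body[1..4], body so far='uie2'
Chunk 3: stream[14..15]='8' size=0x8=8, data at stream[17..25]='xmyrz7cy' -> body[4..12], body so far='uie2xmyrz7cy'
Chunk 4: stream[27..28]='6' size=0x6=6, data at stream[30..36]='wt8sed' -> body[12..18], body so far='uie2xmyrz7cywt8sed'
Chunk 5: stream[38..39]='0' size=0 (terminator). Final body='uie2xmyrz7cywt8sed' (18 bytes)
Body byte 1 = 'i'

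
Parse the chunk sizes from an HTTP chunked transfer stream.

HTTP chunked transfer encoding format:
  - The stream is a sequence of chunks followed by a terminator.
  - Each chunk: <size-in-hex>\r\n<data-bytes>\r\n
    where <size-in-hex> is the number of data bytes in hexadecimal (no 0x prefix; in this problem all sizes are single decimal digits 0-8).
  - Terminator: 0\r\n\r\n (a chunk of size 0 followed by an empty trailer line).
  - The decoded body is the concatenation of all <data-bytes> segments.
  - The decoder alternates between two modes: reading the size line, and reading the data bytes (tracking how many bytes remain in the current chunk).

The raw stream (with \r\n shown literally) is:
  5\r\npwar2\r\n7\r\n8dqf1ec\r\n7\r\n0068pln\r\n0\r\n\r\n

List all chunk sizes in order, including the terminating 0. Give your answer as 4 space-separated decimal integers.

Chunk 1: stream[0..1]='5' size=0x5=5, data at stream[3..8]='pwar2' -> body[0..5], body so far='pwar2'
Chunk 2: stream[10..11]='7' size=0x7=7, data at stream[13..20]='8dqf1ec' -> body[5..12], body so far='pwar28dqf1ec'
Chunk 3: stream[22..23]='7' size=0x7=7, data at stream[25..32]='0068pln' -> body[12..19], body so far='pwar28dqf1ec0068pln'
Chunk 4: stream[34..35]='0' size=0 (terminator). Final body='pwar28dqf1ec0068pln' (19 bytes)

Answer: 5 7 7 0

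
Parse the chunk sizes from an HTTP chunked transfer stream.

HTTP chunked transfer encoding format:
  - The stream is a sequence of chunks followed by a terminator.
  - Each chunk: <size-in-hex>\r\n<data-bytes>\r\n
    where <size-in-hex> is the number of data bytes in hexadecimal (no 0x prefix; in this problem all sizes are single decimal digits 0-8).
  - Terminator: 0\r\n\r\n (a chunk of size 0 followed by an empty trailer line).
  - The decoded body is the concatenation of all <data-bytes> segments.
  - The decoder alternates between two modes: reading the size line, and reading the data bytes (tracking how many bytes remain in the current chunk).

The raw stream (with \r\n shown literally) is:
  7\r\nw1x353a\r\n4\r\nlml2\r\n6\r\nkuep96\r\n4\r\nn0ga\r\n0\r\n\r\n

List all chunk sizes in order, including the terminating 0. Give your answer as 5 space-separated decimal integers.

Answer: 7 4 6 4 0

Derivation:
Chunk 1: stream[0..1]='7' size=0x7=7, data at stream[3..10]='w1x353a' -> body[0..7], body so far='w1x353a'
Chunk 2: stream[12..13]='4' size=0x4=4, data at stream[15..19]='lml2' -> body[7..11], body so far='w1x353alml2'
Chunk 3: stream[21..22]='6' size=0x6=6, data at stream[24..30]='kuep96' -> body[11..17], body so far='w1x353alml2kuep96'
Chunk 4: stream[32..33]='4' size=0x4=4, data at stream[35..39]='n0ga' -> body[17..21], body so far='w1x353alml2kuep96n0ga'
Chunk 5: stream[41..42]='0' size=0 (terminator). Final body='w1x353alml2kuep96n0ga' (21 bytes)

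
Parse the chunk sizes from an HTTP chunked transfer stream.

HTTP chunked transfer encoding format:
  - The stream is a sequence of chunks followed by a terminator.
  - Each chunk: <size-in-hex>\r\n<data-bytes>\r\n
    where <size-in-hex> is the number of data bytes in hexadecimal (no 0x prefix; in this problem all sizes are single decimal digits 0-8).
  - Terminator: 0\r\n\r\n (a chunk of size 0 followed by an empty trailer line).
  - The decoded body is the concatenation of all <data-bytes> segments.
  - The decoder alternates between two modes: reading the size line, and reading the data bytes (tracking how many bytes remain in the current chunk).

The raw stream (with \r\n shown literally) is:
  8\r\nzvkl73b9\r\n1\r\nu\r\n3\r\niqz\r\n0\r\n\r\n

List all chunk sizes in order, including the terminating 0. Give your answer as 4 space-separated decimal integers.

Chunk 1: stream[0..1]='8' size=0x8=8, data at stream[3..11]='zvkl73b9' -> body[0..8], body so far='zvkl73b9'
Chunk 2: stream[13..14]='1' size=0x1=1, data at stream[16..17]='u' -> body[8..9], body so far='zvkl73b9u'
Chunk 3: stream[19..20]='3' size=0x3=3, data at stream[22..25]='iqz' -> body[9..12], body so far='zvkl73b9uiqz'
Chunk 4: stream[27..28]='0' size=0 (terminator). Final body='zvkl73b9uiqz' (12 bytes)

Answer: 8 1 3 0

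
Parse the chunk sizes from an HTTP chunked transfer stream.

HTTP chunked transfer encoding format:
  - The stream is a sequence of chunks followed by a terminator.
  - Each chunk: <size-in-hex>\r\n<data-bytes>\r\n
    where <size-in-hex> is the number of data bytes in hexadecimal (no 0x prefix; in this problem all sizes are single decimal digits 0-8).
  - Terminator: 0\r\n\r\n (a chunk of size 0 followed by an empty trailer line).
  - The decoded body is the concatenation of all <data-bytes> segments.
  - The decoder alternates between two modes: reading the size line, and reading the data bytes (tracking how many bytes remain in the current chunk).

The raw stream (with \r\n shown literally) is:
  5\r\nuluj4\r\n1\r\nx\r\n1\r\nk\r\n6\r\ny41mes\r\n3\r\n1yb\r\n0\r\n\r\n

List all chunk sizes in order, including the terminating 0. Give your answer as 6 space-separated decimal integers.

Chunk 1: stream[0..1]='5' size=0x5=5, data at stream[3..8]='uluj4' -> body[0..5], body so far='uluj4'
Chunk 2: stream[10..11]='1' size=0x1=1, data at stream[13..14]='x' -> body[5..6], body so far='uluj4x'
Chunk 3: stream[16..17]='1' size=0x1=1, data at stream[19..20]='k' -> body[6..7], body so far='uluj4xk'
Chunk 4: stream[22..23]='6' size=0x6=6, data at stream[25..31]='y41mes' -> body[7..13], body so far='uluj4xky41mes'
Chunk 5: stream[33..34]='3' size=0x3=3, data at stream[36..39]='1yb' -> body[13..16], body so far='uluj4xky41mes1yb'
Chunk 6: stream[41..42]='0' size=0 (terminator). Final body='uluj4xky41mes1yb' (16 bytes)

Answer: 5 1 1 6 3 0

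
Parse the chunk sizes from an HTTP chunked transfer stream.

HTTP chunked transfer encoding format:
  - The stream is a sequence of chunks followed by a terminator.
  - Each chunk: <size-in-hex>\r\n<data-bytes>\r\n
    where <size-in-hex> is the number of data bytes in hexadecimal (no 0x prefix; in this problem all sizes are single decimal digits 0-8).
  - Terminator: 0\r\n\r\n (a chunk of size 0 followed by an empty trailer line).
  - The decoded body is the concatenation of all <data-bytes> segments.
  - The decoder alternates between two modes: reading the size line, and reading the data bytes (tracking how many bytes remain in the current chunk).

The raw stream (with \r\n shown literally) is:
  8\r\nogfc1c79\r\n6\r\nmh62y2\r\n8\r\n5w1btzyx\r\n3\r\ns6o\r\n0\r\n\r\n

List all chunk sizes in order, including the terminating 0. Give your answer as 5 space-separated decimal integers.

Chunk 1: stream[0..1]='8' size=0x8=8, data at stream[3..11]='ogfc1c79' -> body[0..8], body so far='ogfc1c79'
Chunk 2: stream[13..14]='6' size=0x6=6, data at stream[16..22]='mh62y2' -> body[8..14], body so far='ogfc1c79mh62y2'
Chunk 3: stream[24..25]='8' size=0x8=8, data at stream[27..35]='5w1btzyx' -> body[14..22], body so far='ogfc1c79mh62y25w1btzyx'
Chunk 4: stream[37..38]='3' size=0x3=3, data at stream[40..43]='s6o' -> body[22..25], body so far='ogfc1c79mh62y25w1btzyxs6o'
Chunk 5: stream[45..46]='0' size=0 (terminator). Final body='ogfc1c79mh62y25w1btzyxs6o' (25 bytes)

Answer: 8 6 8 3 0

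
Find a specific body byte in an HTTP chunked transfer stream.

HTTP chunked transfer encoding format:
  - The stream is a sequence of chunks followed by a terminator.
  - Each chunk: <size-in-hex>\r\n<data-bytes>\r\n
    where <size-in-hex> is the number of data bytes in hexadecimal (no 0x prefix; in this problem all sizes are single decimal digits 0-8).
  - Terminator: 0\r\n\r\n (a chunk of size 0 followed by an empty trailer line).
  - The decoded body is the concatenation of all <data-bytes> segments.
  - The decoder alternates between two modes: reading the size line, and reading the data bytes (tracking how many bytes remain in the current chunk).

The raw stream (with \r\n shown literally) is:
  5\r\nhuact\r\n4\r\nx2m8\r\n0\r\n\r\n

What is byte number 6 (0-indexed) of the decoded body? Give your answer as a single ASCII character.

Chunk 1: stream[0..1]='5' size=0x5=5, data at stream[3..8]='huact' -> body[0..5], body so far='huact'
Chunk 2: stream[10..11]='4' size=0x4=4, data at stream[13..17]='x2m8' -> body[5..9], body so far='huactx2m8'
Chunk 3: stream[19..20]='0' size=0 (terminator). Final body='huactx2m8' (9 bytes)
Body byte 6 = '2'

Answer: 2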